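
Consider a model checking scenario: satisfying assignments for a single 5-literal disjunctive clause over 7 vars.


Step 1: Total=2^7=128
Step 2: Unsat when all 5 false: 2^2=4
Step 3: Sat=128-4=124

124


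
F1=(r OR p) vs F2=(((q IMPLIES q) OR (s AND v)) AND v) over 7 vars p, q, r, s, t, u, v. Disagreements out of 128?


F1 = (r OR p)
F2 = (((q IMPLIES q) OR (s AND v)) AND v)
Evaluate both on each of 128 rows (bits = p,q,r,s,t,u,v):
  row 0 [0000000]: F1=0 F2=0 -> 0
  row 1 [0000001]: F1=0 F2=1 (differ) -> 1
  row 2 [0000010]: F1=0 F2=0 -> 0
  row 3 [0000011]: F1=0 F2=1 (differ) -> 1
  row 4 [0000100]: F1=0 F2=0 -> 0
  (every remaining row is evaluated the same way; all 128 results are listed next)
Full result column, 8 rows per line (p,q,r,s fixed per line; t,u,v runs 000..111 left to right):
  rows 0-7 [p,q,r,s=0000]: 01010101  (ones: 4)
  rows 8-15 [p,q,r,s=0001]: 01010101  (ones: 4)
  rows 16-23 [p,q,r,s=0010]: 10101010  (ones: 4)
  rows 24-31 [p,q,r,s=0011]: 10101010  (ones: 4)
  rows 32-39 [p,q,r,s=0100]: 01010101  (ones: 4)
  rows 40-47 [p,q,r,s=0101]: 01010101  (ones: 4)
  rows 48-55 [p,q,r,s=0110]: 10101010  (ones: 4)
  rows 56-63 [p,q,r,s=0111]: 10101010  (ones: 4)
  rows 64-71 [p,q,r,s=1000]: 10101010  (ones: 4)
  rows 72-79 [p,q,r,s=1001]: 10101010  (ones: 4)
  rows 80-87 [p,q,r,s=1010]: 10101010  (ones: 4)
  rows 88-95 [p,q,r,s=1011]: 10101010  (ones: 4)
  rows 96-103 [p,q,r,s=1100]: 10101010  (ones: 4)
  rows 104-111 [p,q,r,s=1101]: 10101010  (ones: 4)
  rows 112-119 [p,q,r,s=1110]: 10101010  (ones: 4)
  rows 120-127 [p,q,r,s=1111]: 10101010  (ones: 4)
Disagreements = 4+4+4+4+4+4+4+4+4+4+4+4+4+4+4+4 = 64

64


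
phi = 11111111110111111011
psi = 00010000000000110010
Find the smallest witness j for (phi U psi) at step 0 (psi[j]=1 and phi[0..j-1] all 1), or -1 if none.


(phi U psi) at 0: need smallest j with psi[j]=1 and phi[i]=1 for all i in [0,j).
Scan from step 0:
  step 0: phi=1, psi=0 -> continue
  step 1: phi=1, psi=0 -> continue
  step 2: phi=1, psi=0 -> continue
  step 3: psi=1 and phi held for [0,3) -> witness found
Witness step = 3

3


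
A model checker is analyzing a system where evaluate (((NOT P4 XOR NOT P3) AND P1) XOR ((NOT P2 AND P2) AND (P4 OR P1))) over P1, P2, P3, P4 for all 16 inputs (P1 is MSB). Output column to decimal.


Formula: (((NOT P4 XOR NOT P3) AND P1) XOR ((NOT P2 AND P2) AND (P4 OR P1))) over P1, P2, P3, P4 (16 rows)
Evaluate each row (bits = P1,P2,P3,P4, MSB first):
  row 0 [0000]: (((NOT 0 XOR NOT 0) AND 0) XOR ((NOT 0 AND 0) AND (0 OR 0))) -> 0
  row 1 [0001]: (((NOT 1 XOR NOT 0) AND 0) XOR ((NOT 0 AND 0) AND (1 OR 0))) -> 0
  row 2 [0010]: (((NOT 0 XOR NOT 1) AND 0) XOR ((NOT 0 AND 0) AND (0 OR 0))) -> 0
  row 3 [0011]: (((NOT 1 XOR NOT 1) AND 0) XOR ((NOT 0 AND 0) AND (1 OR 0))) -> 0
  row 4 [0100]: (((NOT 0 XOR NOT 0) AND 0) XOR ((NOT 1 AND 1) AND (0 OR 0))) -> 0
  row 5 [0101]: (((NOT 1 XOR NOT 0) AND 0) XOR ((NOT 1 AND 1) AND (1 OR 0))) -> 0
  row 6 [0110]: (((NOT 0 XOR NOT 1) AND 0) XOR ((NOT 1 AND 1) AND (0 OR 0))) -> 0
  row 7 [0111]: (((NOT 1 XOR NOT 1) AND 0) XOR ((NOT 1 AND 1) AND (1 OR 0))) -> 0
  row 8 [1000]: (((NOT 0 XOR NOT 0) AND 1) XOR ((NOT 0 AND 0) AND (0 OR 1))) -> 0
  row 9 [1001]: (((NOT 1 XOR NOT 0) AND 1) XOR ((NOT 0 AND 0) AND (1 OR 1))) -> 1
  row 10 [1010]: (((NOT 0 XOR NOT 1) AND 1) XOR ((NOT 0 AND 0) AND (0 OR 1))) -> 1
  row 11 [1011]: (((NOT 1 XOR NOT 1) AND 1) XOR ((NOT 0 AND 0) AND (1 OR 1))) -> 0
  row 12 [1100]: (((NOT 0 XOR NOT 0) AND 1) XOR ((NOT 1 AND 1) AND (0 OR 1))) -> 0
  row 13 [1101]: (((NOT 1 XOR NOT 0) AND 1) XOR ((NOT 1 AND 1) AND (1 OR 1))) -> 1
  row 14 [1110]: (((NOT 0 XOR NOT 1) AND 1) XOR ((NOT 1 AND 1) AND (0 OR 1))) -> 1
  row 15 [1111]: (((NOT 1 XOR NOT 1) AND 1) XOR ((NOT 1 AND 1) AND (1 OR 1))) -> 0
Full result column, 4 rows per line (P1,P2 fixed per line; P3,P4 runs 00..11 left to right):
  rows 0-3 [P1,P2=00]: 0000  = hex 0
  rows 4-7 [P1,P2=01]: 0000  = hex 0
  rows 8-11 [P1,P2=10]: 0110  = hex 6
  rows 12-15 [P1,P2=11]: 0110  = hex 6
Output column (row 0 .. row 15) = 0000000001100110
Output column grouped in 4s = 0000 0000 0110 0110 = 0x0066
Convert to decimal digit by digit (value = value*16 + digit):
  0 -> 0
  0*16 + 0 = 0
  0*16 + 6 = 6
  6*16 + 6 = 102
Decimal = 102

102


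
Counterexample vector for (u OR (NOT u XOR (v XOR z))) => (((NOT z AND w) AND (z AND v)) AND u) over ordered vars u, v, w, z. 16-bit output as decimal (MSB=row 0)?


F1 = (u OR (NOT u XOR (v XOR z)))
F2 = (((NOT z AND w) AND (z AND v)) AND u)
Counterexample to F1=>F2 is where F1=1 and F2=0.
Evaluate each row (bits = u,v,w,z, MSB first):
  row 0 [0000]: F1=1 F2=0 -> F1&~F2 -> 1
  row 1 [0001]: F1=0 F2=0 -> F1&~F2 -> 0
  row 2 [0010]: F1=1 F2=0 -> F1&~F2 -> 1
  row 3 [0011]: F1=0 F2=0 -> F1&~F2 -> 0
  row 4 [0100]: F1=0 F2=0 -> F1&~F2 -> 0
  row 5 [0101]: F1=1 F2=0 -> F1&~F2 -> 1
  row 6 [0110]: F1=0 F2=0 -> F1&~F2 -> 0
  row 7 [0111]: F1=1 F2=0 -> F1&~F2 -> 1
  row 8 [1000]: F1=1 F2=0 -> F1&~F2 -> 1
  row 9 [1001]: F1=1 F2=0 -> F1&~F2 -> 1
  row 10 [1010]: F1=1 F2=0 -> F1&~F2 -> 1
  row 11 [1011]: F1=1 F2=0 -> F1&~F2 -> 1
  row 12 [1100]: F1=1 F2=0 -> F1&~F2 -> 1
  row 13 [1101]: F1=1 F2=0 -> F1&~F2 -> 1
  row 14 [1110]: F1=1 F2=0 -> F1&~F2 -> 1
  row 15 [1111]: F1=1 F2=0 -> F1&~F2 -> 1
Full result column, 4 rows per line (u,v fixed per line; w,z runs 00..11 left to right):
  rows 0-3 [u,v=00]: 1010  = hex A
  rows 4-7 [u,v=01]: 0101  = hex 5
  rows 8-11 [u,v=10]: 1111  = hex F
  rows 12-15 [u,v=11]: 1111  = hex F
Counterexample vector (row 0 .. row 15) = 1010010111111111
Output column grouped in 4s = 1010 0101 1111 1111 = 0xA5FF
Convert to decimal digit by digit (value = value*16 + digit):
  A -> 10
  10*16 + 5 = 165
  165*16 + 15 (F) = 2655
  2655*16 + 15 (F) = 42495
Decimal = 42495

42495


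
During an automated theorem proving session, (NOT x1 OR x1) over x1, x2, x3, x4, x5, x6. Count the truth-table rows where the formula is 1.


Formula: (NOT x1 OR x1) over 6 vars (64 rows)
Evaluate each row (x1, x2, x3, x4, x5, x6 as bits, MSB first):
  row 0 [000000]: (NOT 0 OR 0) -> 1
  row 1 [000001]: (NOT 0 OR 0) -> 1
  row 2 [000010]: (NOT 0 OR 0) -> 1
  row 3 [000011]: (NOT 0 OR 0) -> 1
  row 4 [000100]: (NOT 0 OR 0) -> 1
  (every remaining row is evaluated the same way; all 64 results are listed next)
Full result column, 8 rows per line (x1,x2,x3 fixed per line; x4,x5,x6 runs 000..111 left to right):
  rows 0-7 [x1,x2,x3=000]: 11111111  (ones: 8)
  rows 8-15 [x1,x2,x3=001]: 11111111  (ones: 8)
  rows 16-23 [x1,x2,x3=010]: 11111111  (ones: 8)
  rows 24-31 [x1,x2,x3=011]: 11111111  (ones: 8)
  rows 32-39 [x1,x2,x3=100]: 11111111  (ones: 8)
  rows 40-47 [x1,x2,x3=101]: 11111111  (ones: 8)
  rows 48-55 [x1,x2,x3=110]: 11111111  (ones: 8)
  rows 56-63 [x1,x2,x3=111]: 11111111  (ones: 8)
Count of 1-rows = 8+8+8+8+8+8+8+8 = 64

64


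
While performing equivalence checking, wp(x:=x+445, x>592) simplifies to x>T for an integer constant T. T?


Formula: wp(x:=E, P) = P[E/x] (substitute E for x in postcondition)
Step 1: Postcondition: x>592
Step 2: Substitute x+445 for x: x+445>592
Step 3: Solve for x: x > 592-445 = 147

147


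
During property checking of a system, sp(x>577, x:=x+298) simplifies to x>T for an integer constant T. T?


Formula: sp(P, x:=E) = exists old_x. (x = E[old_x/x]) AND P[old_x/x] (old_x is the value of x before the assignment; eliminate old_x by solving x = E[old_x/x] for old_x)
Step 1: Precondition P: x>577, i.e. old_x > 577
Step 2: Assignment gives x = old_x + 298, so old_x = x - 298
Step 3: Substitute into P: x - 298 > 577
Step 4: Simplify: x > 577+298 = 875

875


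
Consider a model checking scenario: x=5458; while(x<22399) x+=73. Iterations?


Step 1: x goes from 5458 toward 22399 by 73; the body runs while x<22399, so iterations = ceil((bound-start)/step)
Step 2: Distance=16941
Step 3: ceil(16941/73)=233

233


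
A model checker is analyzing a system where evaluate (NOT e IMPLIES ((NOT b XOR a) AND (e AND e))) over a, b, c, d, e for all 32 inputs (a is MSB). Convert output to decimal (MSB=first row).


Formula: (NOT e IMPLIES ((NOT b XOR a) AND (e AND e))) over a, b, c, d, e (32 rows)
Evaluate each row (bits = a,b,c,d,e, MSB first):
  row 0 [00000]: (NOT 0 IMPLIES ((NOT 0 XOR 0) AND (0 AND 0))) -> 0
  row 1 [00001]: (NOT 1 IMPLIES ((NOT 0 XOR 0) AND (1 AND 1))) -> 1
  row 2 [00010]: (NOT 0 IMPLIES ((NOT 0 XOR 0) AND (0 AND 0))) -> 0
  row 3 [00011]: (NOT 1 IMPLIES ((NOT 0 XOR 0) AND (1 AND 1))) -> 1
  row 4 [00100]: (NOT 0 IMPLIES ((NOT 0 XOR 0) AND (0 AND 0))) -> 0
  row 5 [00101]: (NOT 1 IMPLIES ((NOT 0 XOR 0) AND (1 AND 1))) -> 1
  row 6 [00110]: (NOT 0 IMPLIES ((NOT 0 XOR 0) AND (0 AND 0))) -> 0
  row 7 [00111]: (NOT 1 IMPLIES ((NOT 0 XOR 0) AND (1 AND 1))) -> 1
  row 8 [01000]: (NOT 0 IMPLIES ((NOT 1 XOR 0) AND (0 AND 0))) -> 0
  row 9 [01001]: (NOT 1 IMPLIES ((NOT 1 XOR 0) AND (1 AND 1))) -> 1
  row 10 [01010]: (NOT 0 IMPLIES ((NOT 1 XOR 0) AND (0 AND 0))) -> 0
  row 11 [01011]: (NOT 1 IMPLIES ((NOT 1 XOR 0) AND (1 AND 1))) -> 1
  row 12 [01100]: (NOT 0 IMPLIES ((NOT 1 XOR 0) AND (0 AND 0))) -> 0
  row 13 [01101]: (NOT 1 IMPLIES ((NOT 1 XOR 0) AND (1 AND 1))) -> 1
  row 14 [01110]: (NOT 0 IMPLIES ((NOT 1 XOR 0) AND (0 AND 0))) -> 0
  row 15 [01111]: (NOT 1 IMPLIES ((NOT 1 XOR 0) AND (1 AND 1))) -> 1
  row 16 [10000]: (NOT 0 IMPLIES ((NOT 0 XOR 1) AND (0 AND 0))) -> 0
  row 17 [10001]: (NOT 1 IMPLIES ((NOT 0 XOR 1) AND (1 AND 1))) -> 1
  row 18 [10010]: (NOT 0 IMPLIES ((NOT 0 XOR 1) AND (0 AND 0))) -> 0
  row 19 [10011]: (NOT 1 IMPLIES ((NOT 0 XOR 1) AND (1 AND 1))) -> 1
  row 20 [10100]: (NOT 0 IMPLIES ((NOT 0 XOR 1) AND (0 AND 0))) -> 0
  row 21 [10101]: (NOT 1 IMPLIES ((NOT 0 XOR 1) AND (1 AND 1))) -> 1
  row 22 [10110]: (NOT 0 IMPLIES ((NOT 0 XOR 1) AND (0 AND 0))) -> 0
  row 23 [10111]: (NOT 1 IMPLIES ((NOT 0 XOR 1) AND (1 AND 1))) -> 1
  row 24 [11000]: (NOT 0 IMPLIES ((NOT 1 XOR 1) AND (0 AND 0))) -> 0
  row 25 [11001]: (NOT 1 IMPLIES ((NOT 1 XOR 1) AND (1 AND 1))) -> 1
  row 26 [11010]: (NOT 0 IMPLIES ((NOT 1 XOR 1) AND (0 AND 0))) -> 0
  row 27 [11011]: (NOT 1 IMPLIES ((NOT 1 XOR 1) AND (1 AND 1))) -> 1
  row 28 [11100]: (NOT 0 IMPLIES ((NOT 1 XOR 1) AND (0 AND 0))) -> 0
  row 29 [11101]: (NOT 1 IMPLIES ((NOT 1 XOR 1) AND (1 AND 1))) -> 1
  row 30 [11110]: (NOT 0 IMPLIES ((NOT 1 XOR 1) AND (0 AND 0))) -> 0
  row 31 [11111]: (NOT 1 IMPLIES ((NOT 1 XOR 1) AND (1 AND 1))) -> 1
Full result column, 4 rows per line (a,b,c fixed per line; d,e runs 00..11 left to right):
  rows 0-3 [a,b,c=000]: 0101  = hex 5
  rows 4-7 [a,b,c=001]: 0101  = hex 5
  rows 8-11 [a,b,c=010]: 0101  = hex 5
  rows 12-15 [a,b,c=011]: 0101  = hex 5
  rows 16-19 [a,b,c=100]: 0101  = hex 5
  rows 20-23 [a,b,c=101]: 0101  = hex 5
  rows 24-27 [a,b,c=110]: 0101  = hex 5
  rows 28-31 [a,b,c=111]: 0101  = hex 5
Output column (row 0 .. row 31) = 01010101010101010101010101010101
Output column grouped in 4s = 0101 0101 0101 0101 0101 0101 0101 0101 = 0x55555555
Convert to decimal digit by digit (value = value*16 + digit):
  5 -> 5
  5*16 + 5 = 85
  85*16 + 5 = 1365
  1365*16 + 5 = 21845
  21845*16 + 5 = 349525
  349525*16 + 5 = 5592405
  5592405*16 + 5 = 89478485
  89478485*16 + 5 = 1431655765
Decimal = 1431655765

1431655765


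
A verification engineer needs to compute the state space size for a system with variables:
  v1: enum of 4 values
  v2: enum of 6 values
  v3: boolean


State space = product of domain sizes of all variables.
Domain sizes:
  v1 (enum of 4 values): 4
  v2 (enum of 6 values): 6
  v3 (boolean): 2
Product = 4 * 6 * 2 = 48

48


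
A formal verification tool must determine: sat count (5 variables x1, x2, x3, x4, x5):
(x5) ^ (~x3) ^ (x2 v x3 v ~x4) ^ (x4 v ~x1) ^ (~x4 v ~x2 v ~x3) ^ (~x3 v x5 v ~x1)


CNF with 6 clauses over 5 vars (32 assignments).
An assignment satisfies CNF iff every clause has >=1 true literal.
Check each row (bits = x1,x2,x3,x4,x5; clause T/F shown):
  row 0 [00000]: clauses=FTTTTT -> 0
  row 1 [00001]: clauses=TTTTTT -> 1
  row 2 [00010]: clauses=FTFTTT -> 0
  row 3 [00011]: clauses=TTFTTT -> 0
  row 4 [00100]: clauses=FFTTTT -> 0
  row 5 [00101]: clauses=TFTTTT -> 0
  row 6 [00110]: clauses=FFTTTT -> 0
  row 7 [00111]: clauses=TFTTTT -> 0
  row 8 [01000]: clauses=FTTTTT -> 0
  row 9 [01001]: clauses=TTTTTT -> 1
  row 10 [01010]: clauses=FTTTTT -> 0
  row 11 [01011]: clauses=TTTTTT -> 1
  row 12 [01100]: clauses=FFTTTT -> 0
  row 13 [01101]: clauses=TFTTTT -> 0
  row 14 [01110]: clauses=FFTTFT -> 0
  row 15 [01111]: clauses=TFTTFT -> 0
  row 16 [10000]: clauses=FTTFTT -> 0
  row 17 [10001]: clauses=TTTFTT -> 0
  row 18 [10010]: clauses=FTFTTT -> 0
  row 19 [10011]: clauses=TTFTTT -> 0
  row 20 [10100]: clauses=FFTFTF -> 0
  row 21 [10101]: clauses=TFTFTT -> 0
  row 22 [10110]: clauses=FFTTTF -> 0
  row 23 [10111]: clauses=TFTTTT -> 0
  row 24 [11000]: clauses=FTTFTT -> 0
  row 25 [11001]: clauses=TTTFTT -> 0
  row 26 [11010]: clauses=FTTTTT -> 0
  row 27 [11011]: clauses=TTTTTT -> 1
  row 28 [11100]: clauses=FFTFTF -> 0
  row 29 [11101]: clauses=TFTFTT -> 0
  row 30 [11110]: clauses=FFTTFF -> 0
  row 31 [11111]: clauses=TFTTFT -> 0
Full result column, 8 rows per line (x1,x2 fixed per line; x3,x4,x5 runs 000..111 left to right):
  rows 0-7 [x1,x2=00]: 01000000  (ones: 1)
  rows 8-15 [x1,x2=01]: 01010000  (ones: 2)
  rows 16-23 [x1,x2=10]: 00000000  (ones: 0)
  rows 24-31 [x1,x2=11]: 00010000  (ones: 1)
Satisfying assignments = 1+2+0+1 = 4

4


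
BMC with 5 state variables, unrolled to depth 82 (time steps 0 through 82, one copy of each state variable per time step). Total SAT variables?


BMC unrolls to depth k, creating one copy of each state var for steps 0..k.
Step count = 82 + 1 = 83 (steps 0 through 82)
Vars per step = 5
Total = 5 * 83 = 415

415


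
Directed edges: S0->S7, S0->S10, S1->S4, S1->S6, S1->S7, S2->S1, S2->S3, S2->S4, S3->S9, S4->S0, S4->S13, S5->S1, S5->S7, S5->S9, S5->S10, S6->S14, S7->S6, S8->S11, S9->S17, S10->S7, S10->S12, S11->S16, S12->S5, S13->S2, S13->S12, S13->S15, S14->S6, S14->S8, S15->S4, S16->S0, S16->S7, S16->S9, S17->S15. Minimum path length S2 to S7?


BFS layer-by-layer from S2:
  dist 0: {S2}
  dist 1: {S1, S3, S4}
  dist 2: {S0, S6, S7, S9, S13}
  -> S7 reached at distance 2
Shortest path length = 2

2


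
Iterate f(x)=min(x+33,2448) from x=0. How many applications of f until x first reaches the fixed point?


Step 1: x=0, cap=2448, increment=33
Step 2: x grows by 33 each step until capped at 2448; fixed point is x=2448
Step 3: iterations = ceil(2448/33) = 75

75


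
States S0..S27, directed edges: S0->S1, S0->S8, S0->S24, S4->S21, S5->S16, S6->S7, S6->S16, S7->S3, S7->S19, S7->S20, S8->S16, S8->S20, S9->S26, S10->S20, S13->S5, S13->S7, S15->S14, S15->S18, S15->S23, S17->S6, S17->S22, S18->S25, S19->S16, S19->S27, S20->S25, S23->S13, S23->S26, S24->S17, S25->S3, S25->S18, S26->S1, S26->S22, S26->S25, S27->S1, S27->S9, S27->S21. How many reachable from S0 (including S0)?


BFS from S0:
  layer 0: {S0}
  layer 1: {S1, S8, S24}
  layer 2: {S16, S17, S20}
  layer 3: {S6, S22, S25}
  layer 4: {S3, S7, S18}
  layer 5: {S19}
  layer 6: {S27}
  layer 7: {S9, S21}
  layer 8: {S26}
Reachable set: {S0, S1, S3, S6, S7, S8, S9, S16, S17, S18, S19, S20, S21, S22, S24, S25, S26, S27}
Count = 18

18


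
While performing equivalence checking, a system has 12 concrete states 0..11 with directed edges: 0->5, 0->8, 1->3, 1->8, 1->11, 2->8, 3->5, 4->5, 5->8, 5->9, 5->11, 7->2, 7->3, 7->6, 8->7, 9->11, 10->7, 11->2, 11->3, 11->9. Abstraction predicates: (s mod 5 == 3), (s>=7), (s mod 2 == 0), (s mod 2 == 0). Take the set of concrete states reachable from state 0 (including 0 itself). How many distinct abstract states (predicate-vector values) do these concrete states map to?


BFS from 0:
Concrete reachable: {0, 2, 3, 5, 6, 7, 8, 9, 11}
Abstract via predicates (s mod 5 == 3), (s>=7), (s mod 2 == 0), (s mod 2 == 0):
  (0,0,0,0) <- {5}
  (0,0,1,1) <- {0, 2, 6}
  (0,1,0,0) <- {7, 9, 11}
  (1,0,0,0) <- {3}
  (1,1,1,1) <- {8}
Distinct abstract states = 5

5


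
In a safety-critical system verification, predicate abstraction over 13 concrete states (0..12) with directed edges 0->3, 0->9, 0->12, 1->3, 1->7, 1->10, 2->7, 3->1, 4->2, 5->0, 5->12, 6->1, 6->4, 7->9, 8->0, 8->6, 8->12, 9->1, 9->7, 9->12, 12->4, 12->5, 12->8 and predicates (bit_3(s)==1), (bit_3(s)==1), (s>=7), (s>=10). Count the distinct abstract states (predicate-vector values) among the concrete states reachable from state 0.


BFS from 0:
Concrete reachable: {0, 1, 2, 3, 4, 5, 6, 7, 8, 9, 10, 12}
Abstract via predicates (bit_3(s)==1), (bit_3(s)==1), (s>=7), (s>=10):
  (0,0,0,0) <- {0, 1, 2, 3, 4, 5, 6}
  (0,0,1,0) <- {7}
  (1,1,1,0) <- {8, 9}
  (1,1,1,1) <- {10, 12}
Distinct abstract states = 4

4


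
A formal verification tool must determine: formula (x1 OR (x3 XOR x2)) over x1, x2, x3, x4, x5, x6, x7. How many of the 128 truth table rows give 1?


Formula: (x1 OR (x3 XOR x2)) over 7 vars (128 rows)
Evaluate each row (x1, x2, x3, x4, x5, x6, x7 as bits, MSB first):
  row 0 [0000000]: (0 OR (0 XOR 0)) -> 0
  row 1 [0000001]: (0 OR (0 XOR 0)) -> 0
  row 2 [0000010]: (0 OR (0 XOR 0)) -> 0
  row 3 [0000011]: (0 OR (0 XOR 0)) -> 0
  row 4 [0000100]: (0 OR (0 XOR 0)) -> 0
  (every remaining row is evaluated the same way; all 128 results are listed next)
Full result column, 8 rows per line (x1,x2,x3,x4 fixed per line; x5,x6,x7 runs 000..111 left to right):
  rows 0-7 [x1,x2,x3,x4=0000]: 00000000  (ones: 0)
  rows 8-15 [x1,x2,x3,x4=0001]: 00000000  (ones: 0)
  rows 16-23 [x1,x2,x3,x4=0010]: 11111111  (ones: 8)
  rows 24-31 [x1,x2,x3,x4=0011]: 11111111  (ones: 8)
  rows 32-39 [x1,x2,x3,x4=0100]: 11111111  (ones: 8)
  rows 40-47 [x1,x2,x3,x4=0101]: 11111111  (ones: 8)
  rows 48-55 [x1,x2,x3,x4=0110]: 00000000  (ones: 0)
  rows 56-63 [x1,x2,x3,x4=0111]: 00000000  (ones: 0)
  rows 64-71 [x1,x2,x3,x4=1000]: 11111111  (ones: 8)
  rows 72-79 [x1,x2,x3,x4=1001]: 11111111  (ones: 8)
  rows 80-87 [x1,x2,x3,x4=1010]: 11111111  (ones: 8)
  rows 88-95 [x1,x2,x3,x4=1011]: 11111111  (ones: 8)
  rows 96-103 [x1,x2,x3,x4=1100]: 11111111  (ones: 8)
  rows 104-111 [x1,x2,x3,x4=1101]: 11111111  (ones: 8)
  rows 112-119 [x1,x2,x3,x4=1110]: 11111111  (ones: 8)
  rows 120-127 [x1,x2,x3,x4=1111]: 11111111  (ones: 8)
Count of 1-rows = 0+0+8+8+8+8+0+0+8+8+8+8+8+8+8+8 = 96

96


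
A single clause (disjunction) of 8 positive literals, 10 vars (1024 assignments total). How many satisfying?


Step 1: Total=2^10=1024
Step 2: Unsat when all 8 false: 2^2=4
Step 3: Sat=1024-4=1020

1020


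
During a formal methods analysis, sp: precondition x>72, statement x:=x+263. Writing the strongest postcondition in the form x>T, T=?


Formula: sp(P, x:=E) = exists old_x. (x = E[old_x/x]) AND P[old_x/x] (old_x is the value of x before the assignment; eliminate old_x by solving x = E[old_x/x] for old_x)
Step 1: Precondition P: x>72, i.e. old_x > 72
Step 2: Assignment gives x = old_x + 263, so old_x = x - 263
Step 3: Substitute into P: x - 263 > 72
Step 4: Simplify: x > 72+263 = 335

335


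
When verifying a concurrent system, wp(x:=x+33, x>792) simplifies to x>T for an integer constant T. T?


Formula: wp(x:=E, P) = P[E/x] (substitute E for x in postcondition)
Step 1: Postcondition: x>792
Step 2: Substitute x+33 for x: x+33>792
Step 3: Solve for x: x > 792-33 = 759

759


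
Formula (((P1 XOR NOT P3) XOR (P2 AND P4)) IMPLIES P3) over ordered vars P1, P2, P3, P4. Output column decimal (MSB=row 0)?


Formula: (((P1 XOR NOT P3) XOR (P2 AND P4)) IMPLIES P3) over P1, P2, P3, P4 (16 rows)
Evaluate each row (bits = P1,P2,P3,P4, MSB first):
  row 0 [0000]: (((0 XOR NOT 0) XOR (0 AND 0)) IMPLIES 0) -> 0
  row 1 [0001]: (((0 XOR NOT 0) XOR (0 AND 1)) IMPLIES 0) -> 0
  row 2 [0010]: (((0 XOR NOT 1) XOR (0 AND 0)) IMPLIES 1) -> 1
  row 3 [0011]: (((0 XOR NOT 1) XOR (0 AND 1)) IMPLIES 1) -> 1
  row 4 [0100]: (((0 XOR NOT 0) XOR (1 AND 0)) IMPLIES 0) -> 0
  row 5 [0101]: (((0 XOR NOT 0) XOR (1 AND 1)) IMPLIES 0) -> 1
  row 6 [0110]: (((0 XOR NOT 1) XOR (1 AND 0)) IMPLIES 1) -> 1
  row 7 [0111]: (((0 XOR NOT 1) XOR (1 AND 1)) IMPLIES 1) -> 1
  row 8 [1000]: (((1 XOR NOT 0) XOR (0 AND 0)) IMPLIES 0) -> 1
  row 9 [1001]: (((1 XOR NOT 0) XOR (0 AND 1)) IMPLIES 0) -> 1
  row 10 [1010]: (((1 XOR NOT 1) XOR (0 AND 0)) IMPLIES 1) -> 1
  row 11 [1011]: (((1 XOR NOT 1) XOR (0 AND 1)) IMPLIES 1) -> 1
  row 12 [1100]: (((1 XOR NOT 0) XOR (1 AND 0)) IMPLIES 0) -> 1
  row 13 [1101]: (((1 XOR NOT 0) XOR (1 AND 1)) IMPLIES 0) -> 0
  row 14 [1110]: (((1 XOR NOT 1) XOR (1 AND 0)) IMPLIES 1) -> 1
  row 15 [1111]: (((1 XOR NOT 1) XOR (1 AND 1)) IMPLIES 1) -> 1
Full result column, 4 rows per line (P1,P2 fixed per line; P3,P4 runs 00..11 left to right):
  rows 0-3 [P1,P2=00]: 0011  = hex 3
  rows 4-7 [P1,P2=01]: 0111  = hex 7
  rows 8-11 [P1,P2=10]: 1111  = hex F
  rows 12-15 [P1,P2=11]: 1011  = hex B
Output column (row 0 .. row 15) = 0011011111111011
Output column grouped in 4s = 0011 0111 1111 1011 = 0x37FB
Convert to decimal digit by digit (value = value*16 + digit):
  3 -> 3
  3*16 + 7 = 55
  55*16 + 15 (F) = 895
  895*16 + 11 (B) = 14331
Decimal = 14331

14331


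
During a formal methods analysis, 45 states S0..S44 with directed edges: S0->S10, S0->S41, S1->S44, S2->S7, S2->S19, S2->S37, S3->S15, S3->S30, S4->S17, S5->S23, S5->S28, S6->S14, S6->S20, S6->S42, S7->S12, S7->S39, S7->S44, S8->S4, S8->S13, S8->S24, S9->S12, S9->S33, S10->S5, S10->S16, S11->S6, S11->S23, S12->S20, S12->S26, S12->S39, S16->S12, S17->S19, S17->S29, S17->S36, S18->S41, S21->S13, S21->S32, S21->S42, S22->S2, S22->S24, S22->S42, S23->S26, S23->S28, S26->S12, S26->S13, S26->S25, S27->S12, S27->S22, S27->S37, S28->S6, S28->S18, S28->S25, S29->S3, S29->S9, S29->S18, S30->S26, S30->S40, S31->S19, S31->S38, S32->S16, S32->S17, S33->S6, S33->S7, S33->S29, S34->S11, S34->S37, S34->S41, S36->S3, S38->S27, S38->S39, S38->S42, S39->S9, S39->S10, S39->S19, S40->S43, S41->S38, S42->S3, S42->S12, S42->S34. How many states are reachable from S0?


BFS from S0:
  layer 0: {S0}
  layer 1: {S10, S41}
  layer 2: {S5, S16, S38}
  layer 3: {S12, S23, S27, S28, S39, S42}
  layer 4: {S3, S6, S9, S18, S19, S20, S22, S25, S26, S34, S37}
  layer 5: {S2, S11, S13, S14, S15, S24, S30, S33}
  layer 6: {S7, S29, S40}
  layer 7: {S43, S44}
Reachable set: {S0, S2, S3, S5, S6, S7, S9, S10, S11, S12, S13, S14, S15, S16, S18, S19, S20, S22, S23, S24, S25, S26, S27, S28, S29, S30, S33, S34, S37, S38, S39, S40, S41, S42, S43, S44}
Count = 36

36


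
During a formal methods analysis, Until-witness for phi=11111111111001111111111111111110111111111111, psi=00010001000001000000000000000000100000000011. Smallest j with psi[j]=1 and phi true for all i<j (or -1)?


(phi U psi) at 0: need smallest j with psi[j]=1 and phi[i]=1 for all i in [0,j).
Scan from step 0:
  step 0: phi=1, psi=0 -> continue
  step 1: phi=1, psi=0 -> continue
  step 2: phi=1, psi=0 -> continue
  step 3: psi=1 and phi held for [0,3) -> witness found
Witness step = 3

3


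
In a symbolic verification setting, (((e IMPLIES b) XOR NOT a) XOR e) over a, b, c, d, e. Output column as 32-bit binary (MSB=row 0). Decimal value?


Formula: (((e IMPLIES b) XOR NOT a) XOR e) over a, b, c, d, e (32 rows)
Evaluate each row (bits = a,b,c,d,e, MSB first):
  row 0 [00000]: (((0 IMPLIES 0) XOR NOT 0) XOR 0) -> 0
  row 1 [00001]: (((1 IMPLIES 0) XOR NOT 0) XOR 1) -> 0
  row 2 [00010]: (((0 IMPLIES 0) XOR NOT 0) XOR 0) -> 0
  row 3 [00011]: (((1 IMPLIES 0) XOR NOT 0) XOR 1) -> 0
  row 4 [00100]: (((0 IMPLIES 0) XOR NOT 0) XOR 0) -> 0
  row 5 [00101]: (((1 IMPLIES 0) XOR NOT 0) XOR 1) -> 0
  row 6 [00110]: (((0 IMPLIES 0) XOR NOT 0) XOR 0) -> 0
  row 7 [00111]: (((1 IMPLIES 0) XOR NOT 0) XOR 1) -> 0
  row 8 [01000]: (((0 IMPLIES 1) XOR NOT 0) XOR 0) -> 0
  row 9 [01001]: (((1 IMPLIES 1) XOR NOT 0) XOR 1) -> 1
  row 10 [01010]: (((0 IMPLIES 1) XOR NOT 0) XOR 0) -> 0
  row 11 [01011]: (((1 IMPLIES 1) XOR NOT 0) XOR 1) -> 1
  row 12 [01100]: (((0 IMPLIES 1) XOR NOT 0) XOR 0) -> 0
  row 13 [01101]: (((1 IMPLIES 1) XOR NOT 0) XOR 1) -> 1
  row 14 [01110]: (((0 IMPLIES 1) XOR NOT 0) XOR 0) -> 0
  row 15 [01111]: (((1 IMPLIES 1) XOR NOT 0) XOR 1) -> 1
  row 16 [10000]: (((0 IMPLIES 0) XOR NOT 1) XOR 0) -> 1
  row 17 [10001]: (((1 IMPLIES 0) XOR NOT 1) XOR 1) -> 1
  row 18 [10010]: (((0 IMPLIES 0) XOR NOT 1) XOR 0) -> 1
  row 19 [10011]: (((1 IMPLIES 0) XOR NOT 1) XOR 1) -> 1
  row 20 [10100]: (((0 IMPLIES 0) XOR NOT 1) XOR 0) -> 1
  row 21 [10101]: (((1 IMPLIES 0) XOR NOT 1) XOR 1) -> 1
  row 22 [10110]: (((0 IMPLIES 0) XOR NOT 1) XOR 0) -> 1
  row 23 [10111]: (((1 IMPLIES 0) XOR NOT 1) XOR 1) -> 1
  row 24 [11000]: (((0 IMPLIES 1) XOR NOT 1) XOR 0) -> 1
  row 25 [11001]: (((1 IMPLIES 1) XOR NOT 1) XOR 1) -> 0
  row 26 [11010]: (((0 IMPLIES 1) XOR NOT 1) XOR 0) -> 1
  row 27 [11011]: (((1 IMPLIES 1) XOR NOT 1) XOR 1) -> 0
  row 28 [11100]: (((0 IMPLIES 1) XOR NOT 1) XOR 0) -> 1
  row 29 [11101]: (((1 IMPLIES 1) XOR NOT 1) XOR 1) -> 0
  row 30 [11110]: (((0 IMPLIES 1) XOR NOT 1) XOR 0) -> 1
  row 31 [11111]: (((1 IMPLIES 1) XOR NOT 1) XOR 1) -> 0
Full result column, 4 rows per line (a,b,c fixed per line; d,e runs 00..11 left to right):
  rows 0-3 [a,b,c=000]: 0000  = hex 0
  rows 4-7 [a,b,c=001]: 0000  = hex 0
  rows 8-11 [a,b,c=010]: 0101  = hex 5
  rows 12-15 [a,b,c=011]: 0101  = hex 5
  rows 16-19 [a,b,c=100]: 1111  = hex F
  rows 20-23 [a,b,c=101]: 1111  = hex F
  rows 24-27 [a,b,c=110]: 1010  = hex A
  rows 28-31 [a,b,c=111]: 1010  = hex A
Output column (row 0 .. row 31) = 00000000010101011111111110101010
Output column grouped in 4s = 0000 0000 0101 0101 1111 1111 1010 1010 = 0x0055FFAA
Convert to decimal digit by digit (value = value*16 + digit):
  0 -> 0
  0*16 + 0 = 0
  0*16 + 5 = 5
  5*16 + 5 = 85
  85*16 + 15 (F) = 1375
  1375*16 + 15 (F) = 22015
  22015*16 + 10 (A) = 352250
  352250*16 + 10 (A) = 5636010
Decimal = 5636010

5636010


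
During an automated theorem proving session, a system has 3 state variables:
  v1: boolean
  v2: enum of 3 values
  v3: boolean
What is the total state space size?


State space = product of domain sizes of all variables.
Domain sizes:
  v1 (boolean): 2
  v2 (enum of 3 values): 3
  v3 (boolean): 2
Product = 2 * 3 * 2 = 12

12


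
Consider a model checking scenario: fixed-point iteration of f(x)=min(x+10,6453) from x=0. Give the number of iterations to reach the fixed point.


Step 1: x=0, cap=6453, increment=10
Step 2: x grows by 10 each step until capped at 6453; fixed point is x=6453
Step 3: iterations = ceil(6453/10) = 646

646


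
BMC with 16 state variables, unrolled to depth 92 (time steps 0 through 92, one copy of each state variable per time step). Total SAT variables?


BMC unrolls to depth k, creating one copy of each state var for steps 0..k.
Step count = 92 + 1 = 93 (steps 0 through 92)
Vars per step = 16
Total = 16 * 93 = 1488

1488


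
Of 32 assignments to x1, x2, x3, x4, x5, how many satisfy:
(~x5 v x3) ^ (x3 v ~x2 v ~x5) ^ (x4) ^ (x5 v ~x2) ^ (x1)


CNF with 5 clauses over 5 vars (32 assignments).
An assignment satisfies CNF iff every clause has >=1 true literal.
Check each row (bits = x1,x2,x3,x4,x5; clause T/F shown):
  row 0 [00000]: clauses=TTFTF -> 0
  row 1 [00001]: clauses=FTFTF -> 0
  row 2 [00010]: clauses=TTTTF -> 0
  row 3 [00011]: clauses=FTTTF -> 0
  row 4 [00100]: clauses=TTFTF -> 0
  row 5 [00101]: clauses=TTFTF -> 0
  row 6 [00110]: clauses=TTTTF -> 0
  row 7 [00111]: clauses=TTTTF -> 0
  row 8 [01000]: clauses=TTFFF -> 0
  row 9 [01001]: clauses=FFFTF -> 0
  row 10 [01010]: clauses=TTTFF -> 0
  row 11 [01011]: clauses=FFTTF -> 0
  row 12 [01100]: clauses=TTFFF -> 0
  row 13 [01101]: clauses=TTFTF -> 0
  row 14 [01110]: clauses=TTTFF -> 0
  row 15 [01111]: clauses=TTTTF -> 0
  row 16 [10000]: clauses=TTFTT -> 0
  row 17 [10001]: clauses=FTFTT -> 0
  row 18 [10010]: clauses=TTTTT -> 1
  row 19 [10011]: clauses=FTTTT -> 0
  row 20 [10100]: clauses=TTFTT -> 0
  row 21 [10101]: clauses=TTFTT -> 0
  row 22 [10110]: clauses=TTTTT -> 1
  row 23 [10111]: clauses=TTTTT -> 1
  row 24 [11000]: clauses=TTFFT -> 0
  row 25 [11001]: clauses=FFFTT -> 0
  row 26 [11010]: clauses=TTTFT -> 0
  row 27 [11011]: clauses=FFTTT -> 0
  row 28 [11100]: clauses=TTFFT -> 0
  row 29 [11101]: clauses=TTFTT -> 0
  row 30 [11110]: clauses=TTTFT -> 0
  row 31 [11111]: clauses=TTTTT -> 1
Full result column, 8 rows per line (x1,x2 fixed per line; x3,x4,x5 runs 000..111 left to right):
  rows 0-7 [x1,x2=00]: 00000000  (ones: 0)
  rows 8-15 [x1,x2=01]: 00000000  (ones: 0)
  rows 16-23 [x1,x2=10]: 00100011  (ones: 3)
  rows 24-31 [x1,x2=11]: 00000001  (ones: 1)
Satisfying assignments = 0+0+3+1 = 4

4


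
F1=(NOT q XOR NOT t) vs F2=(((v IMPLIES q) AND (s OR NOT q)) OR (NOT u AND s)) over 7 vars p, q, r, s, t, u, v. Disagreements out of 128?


F1 = (NOT q XOR NOT t)
F2 = (((v IMPLIES q) AND (s OR NOT q)) OR (NOT u AND s))
Evaluate both on each of 128 rows (bits = p,q,r,s,t,u,v):
  row 0 [0000000]: F1=0 F2=1 (differ) -> 1
  row 1 [0000001]: F1=0 F2=0 -> 0
  row 2 [0000010]: F1=0 F2=1 (differ) -> 1
  row 3 [0000011]: F1=0 F2=0 -> 0
  row 4 [0000100]: F1=1 F2=1 -> 0
  (every remaining row is evaluated the same way; all 128 results are listed next)
Full result column, 8 rows per line (p,q,r,s fixed per line; t,u,v runs 000..111 left to right):
  rows 0-7 [p,q,r,s=0000]: 10100101  (ones: 4)
  rows 8-15 [p,q,r,s=0001]: 11100001  (ones: 4)
  rows 16-23 [p,q,r,s=0010]: 10100101  (ones: 4)
  rows 24-31 [p,q,r,s=0011]: 11100001  (ones: 4)
  rows 32-39 [p,q,r,s=0100]: 11110000  (ones: 4)
  rows 40-47 [p,q,r,s=0101]: 00001111  (ones: 4)
  rows 48-55 [p,q,r,s=0110]: 11110000  (ones: 4)
  rows 56-63 [p,q,r,s=0111]: 00001111  (ones: 4)
  rows 64-71 [p,q,r,s=1000]: 10100101  (ones: 4)
  rows 72-79 [p,q,r,s=1001]: 11100001  (ones: 4)
  rows 80-87 [p,q,r,s=1010]: 10100101  (ones: 4)
  rows 88-95 [p,q,r,s=1011]: 11100001  (ones: 4)
  rows 96-103 [p,q,r,s=1100]: 11110000  (ones: 4)
  rows 104-111 [p,q,r,s=1101]: 00001111  (ones: 4)
  rows 112-119 [p,q,r,s=1110]: 11110000  (ones: 4)
  rows 120-127 [p,q,r,s=1111]: 00001111  (ones: 4)
Disagreements = 4+4+4+4+4+4+4+4+4+4+4+4+4+4+4+4 = 64

64


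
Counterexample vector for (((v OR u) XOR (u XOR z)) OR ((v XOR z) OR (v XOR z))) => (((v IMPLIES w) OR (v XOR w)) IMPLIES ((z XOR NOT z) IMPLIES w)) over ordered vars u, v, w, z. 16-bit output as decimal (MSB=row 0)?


F1 = (((v OR u) XOR (u XOR z)) OR ((v XOR z) OR (v XOR z)))
F2 = (((v IMPLIES w) OR (v XOR w)) IMPLIES ((z XOR NOT z) IMPLIES w))
Counterexample to F1=>F2 is where F1=1 and F2=0.
Evaluate each row (bits = u,v,w,z, MSB first):
  row 0 [0000]: F1=0 F2=0 -> F1&~F2 -> 0
  row 1 [0001]: F1=1 F2=0 -> F1&~F2 -> 1
  row 2 [0010]: F1=0 F2=1 -> F1&~F2 -> 0
  row 3 [0011]: F1=1 F2=1 -> F1&~F2 -> 0
  row 4 [0100]: F1=1 F2=0 -> F1&~F2 -> 1
  row 5 [0101]: F1=0 F2=0 -> F1&~F2 -> 0
  row 6 [0110]: F1=1 F2=1 -> F1&~F2 -> 0
  row 7 [0111]: F1=0 F2=1 -> F1&~F2 -> 0
  row 8 [1000]: F1=0 F2=0 -> F1&~F2 -> 0
  row 9 [1001]: F1=1 F2=0 -> F1&~F2 -> 1
  row 10 [1010]: F1=0 F2=1 -> F1&~F2 -> 0
  row 11 [1011]: F1=1 F2=1 -> F1&~F2 -> 0
  row 12 [1100]: F1=1 F2=0 -> F1&~F2 -> 1
  row 13 [1101]: F1=1 F2=0 -> F1&~F2 -> 1
  row 14 [1110]: F1=1 F2=1 -> F1&~F2 -> 0
  row 15 [1111]: F1=1 F2=1 -> F1&~F2 -> 0
Full result column, 4 rows per line (u,v fixed per line; w,z runs 00..11 left to right):
  rows 0-3 [u,v=00]: 0100  = hex 4
  rows 4-7 [u,v=01]: 1000  = hex 8
  rows 8-11 [u,v=10]: 0100  = hex 4
  rows 12-15 [u,v=11]: 1100  = hex C
Counterexample vector (row 0 .. row 15) = 0100100001001100
Output column grouped in 4s = 0100 1000 0100 1100 = 0x484C
Convert to decimal digit by digit (value = value*16 + digit):
  4 -> 4
  4*16 + 8 = 72
  72*16 + 4 = 1156
  1156*16 + 12 (C) = 18508
Decimal = 18508

18508


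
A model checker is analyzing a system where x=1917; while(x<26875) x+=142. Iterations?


Step 1: x goes from 1917 toward 26875 by 142; the body runs while x<26875, so iterations = ceil((bound-start)/step)
Step 2: Distance=24958
Step 3: ceil(24958/142)=176

176


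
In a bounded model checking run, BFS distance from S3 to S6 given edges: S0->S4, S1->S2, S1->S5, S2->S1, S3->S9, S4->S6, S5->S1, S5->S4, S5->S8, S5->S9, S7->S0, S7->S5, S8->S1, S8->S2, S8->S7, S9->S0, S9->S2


BFS layer-by-layer from S3:
  dist 0: {S3}
  dist 1: {S9}
  dist 2: {S0, S2}
  dist 3: {S1, S4}
  dist 4: {S5, S6}
  -> S6 reached at distance 4
Shortest path length = 4

4


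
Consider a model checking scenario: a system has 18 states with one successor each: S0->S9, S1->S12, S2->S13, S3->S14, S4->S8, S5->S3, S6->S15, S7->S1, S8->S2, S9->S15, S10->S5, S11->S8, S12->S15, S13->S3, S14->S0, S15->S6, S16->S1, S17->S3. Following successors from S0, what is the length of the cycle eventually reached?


Trace from S0 until a state repeats:
  S0 -> S9 -> S15 -> S6 -> S15
S15 first seen at step 2, revisited at step 4.
Cycle length = 4 - 2 = 2

2


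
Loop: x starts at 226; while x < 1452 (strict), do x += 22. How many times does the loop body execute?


Step 1: x goes from 226 toward 1452 by 22; the body runs while x<1452, so iterations = ceil((bound-start)/step)
Step 2: Distance=1226
Step 3: ceil(1226/22)=56

56


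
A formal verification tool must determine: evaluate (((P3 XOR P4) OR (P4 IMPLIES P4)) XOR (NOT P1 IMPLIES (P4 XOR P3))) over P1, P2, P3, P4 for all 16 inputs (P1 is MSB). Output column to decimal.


Formula: (((P3 XOR P4) OR (P4 IMPLIES P4)) XOR (NOT P1 IMPLIES (P4 XOR P3))) over P1, P2, P3, P4 (16 rows)
Evaluate each row (bits = P1,P2,P3,P4, MSB first):
  row 0 [0000]: (((0 XOR 0) OR (0 IMPLIES 0)) XOR (NOT 0 IMPLIES (0 XOR 0))) -> 1
  row 1 [0001]: (((0 XOR 1) OR (1 IMPLIES 1)) XOR (NOT 0 IMPLIES (1 XOR 0))) -> 0
  row 2 [0010]: (((1 XOR 0) OR (0 IMPLIES 0)) XOR (NOT 0 IMPLIES (0 XOR 1))) -> 0
  row 3 [0011]: (((1 XOR 1) OR (1 IMPLIES 1)) XOR (NOT 0 IMPLIES (1 XOR 1))) -> 1
  row 4 [0100]: (((0 XOR 0) OR (0 IMPLIES 0)) XOR (NOT 0 IMPLIES (0 XOR 0))) -> 1
  row 5 [0101]: (((0 XOR 1) OR (1 IMPLIES 1)) XOR (NOT 0 IMPLIES (1 XOR 0))) -> 0
  row 6 [0110]: (((1 XOR 0) OR (0 IMPLIES 0)) XOR (NOT 0 IMPLIES (0 XOR 1))) -> 0
  row 7 [0111]: (((1 XOR 1) OR (1 IMPLIES 1)) XOR (NOT 0 IMPLIES (1 XOR 1))) -> 1
  row 8 [1000]: (((0 XOR 0) OR (0 IMPLIES 0)) XOR (NOT 1 IMPLIES (0 XOR 0))) -> 0
  row 9 [1001]: (((0 XOR 1) OR (1 IMPLIES 1)) XOR (NOT 1 IMPLIES (1 XOR 0))) -> 0
  row 10 [1010]: (((1 XOR 0) OR (0 IMPLIES 0)) XOR (NOT 1 IMPLIES (0 XOR 1))) -> 0
  row 11 [1011]: (((1 XOR 1) OR (1 IMPLIES 1)) XOR (NOT 1 IMPLIES (1 XOR 1))) -> 0
  row 12 [1100]: (((0 XOR 0) OR (0 IMPLIES 0)) XOR (NOT 1 IMPLIES (0 XOR 0))) -> 0
  row 13 [1101]: (((0 XOR 1) OR (1 IMPLIES 1)) XOR (NOT 1 IMPLIES (1 XOR 0))) -> 0
  row 14 [1110]: (((1 XOR 0) OR (0 IMPLIES 0)) XOR (NOT 1 IMPLIES (0 XOR 1))) -> 0
  row 15 [1111]: (((1 XOR 1) OR (1 IMPLIES 1)) XOR (NOT 1 IMPLIES (1 XOR 1))) -> 0
Full result column, 4 rows per line (P1,P2 fixed per line; P3,P4 runs 00..11 left to right):
  rows 0-3 [P1,P2=00]: 1001  = hex 9
  rows 4-7 [P1,P2=01]: 1001  = hex 9
  rows 8-11 [P1,P2=10]: 0000  = hex 0
  rows 12-15 [P1,P2=11]: 0000  = hex 0
Output column (row 0 .. row 15) = 1001100100000000
Output column grouped in 4s = 1001 1001 0000 0000 = 0x9900
Convert to decimal digit by digit (value = value*16 + digit):
  9 -> 9
  9*16 + 9 = 153
  153*16 + 0 = 2448
  2448*16 + 0 = 39168
Decimal = 39168

39168


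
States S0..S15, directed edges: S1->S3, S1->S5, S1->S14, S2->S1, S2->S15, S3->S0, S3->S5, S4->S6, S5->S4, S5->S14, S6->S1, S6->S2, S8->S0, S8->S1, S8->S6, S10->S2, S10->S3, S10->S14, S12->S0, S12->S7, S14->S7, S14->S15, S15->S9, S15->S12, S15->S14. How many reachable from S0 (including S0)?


BFS from S0:
  layer 0: {S0}
Reachable set: {S0}
Count = 1

1


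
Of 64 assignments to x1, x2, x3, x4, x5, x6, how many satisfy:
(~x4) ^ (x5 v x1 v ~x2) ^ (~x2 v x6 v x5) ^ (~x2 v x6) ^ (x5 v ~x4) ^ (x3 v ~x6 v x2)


CNF with 6 clauses over 6 vars (64 assignments).
An assignment satisfies CNF iff every clause has >=1 true literal.
Check each row (bits = x1,x2,x3,x4,x5,x6; clause T/F shown):
  row 0 [000000]: clauses=TTTTTT -> 1
  row 1 [000001]: clauses=TTTTTF -> 0
  row 2 [000010]: clauses=TTTTTT -> 1
  row 3 [000011]: clauses=TTTTTF -> 0
  row 4 [000100]: clauses=FTTTFT -> 0
  (every remaining row is evaluated the same way; all 64 results are listed next)
Full result column, 8 rows per line (x1,x2,x3 fixed per line; x4,x5,x6 runs 000..111 left to right):
  rows 0-7 [x1,x2,x3=000]: 10100000  (ones: 2)
  rows 8-15 [x1,x2,x3=001]: 11110000  (ones: 4)
  rows 16-23 [x1,x2,x3=010]: 00010000  (ones: 1)
  rows 24-31 [x1,x2,x3=011]: 00010000  (ones: 1)
  rows 32-39 [x1,x2,x3=100]: 10100000  (ones: 2)
  rows 40-47 [x1,x2,x3=101]: 11110000  (ones: 4)
  rows 48-55 [x1,x2,x3=110]: 01010000  (ones: 2)
  rows 56-63 [x1,x2,x3=111]: 01010000  (ones: 2)
Satisfying assignments = 2+4+1+1+2+4+2+2 = 18

18


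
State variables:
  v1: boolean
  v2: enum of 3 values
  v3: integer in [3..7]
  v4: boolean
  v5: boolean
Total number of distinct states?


State space = product of domain sizes of all variables.
Domain sizes:
  v1 (boolean): 2
  v2 (enum of 3 values): 3
  v3 (integer in [3..7]): 5
  v4 (boolean): 2
  v5 (boolean): 2
Product = 2 * 3 * 5 * 2 * 2 = 120

120


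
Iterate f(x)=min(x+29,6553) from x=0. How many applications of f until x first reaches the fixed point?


Step 1: x=0, cap=6553, increment=29
Step 2: x grows by 29 each step until capped at 6553; fixed point is x=6553
Step 3: iterations = ceil(6553/29) = 226

226


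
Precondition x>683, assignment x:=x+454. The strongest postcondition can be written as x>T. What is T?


Formula: sp(P, x:=E) = exists old_x. (x = E[old_x/x]) AND P[old_x/x] (old_x is the value of x before the assignment; eliminate old_x by solving x = E[old_x/x] for old_x)
Step 1: Precondition P: x>683, i.e. old_x > 683
Step 2: Assignment gives x = old_x + 454, so old_x = x - 454
Step 3: Substitute into P: x - 454 > 683
Step 4: Simplify: x > 683+454 = 1137

1137


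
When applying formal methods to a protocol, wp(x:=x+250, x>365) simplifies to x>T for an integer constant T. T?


Formula: wp(x:=E, P) = P[E/x] (substitute E for x in postcondition)
Step 1: Postcondition: x>365
Step 2: Substitute x+250 for x: x+250>365
Step 3: Solve for x: x > 365-250 = 115

115


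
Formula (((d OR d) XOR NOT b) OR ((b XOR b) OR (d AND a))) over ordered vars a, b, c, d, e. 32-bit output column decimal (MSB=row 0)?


Formula: (((d OR d) XOR NOT b) OR ((b XOR b) OR (d AND a))) over a, b, c, d, e (32 rows)
Evaluate each row (bits = a,b,c,d,e, MSB first):
  row 0 [00000]: (((0 OR 0) XOR NOT 0) OR ((0 XOR 0) OR (0 AND 0))) -> 1
  row 1 [00001]: (((0 OR 0) XOR NOT 0) OR ((0 XOR 0) OR (0 AND 0))) -> 1
  row 2 [00010]: (((1 OR 1) XOR NOT 0) OR ((0 XOR 0) OR (1 AND 0))) -> 0
  row 3 [00011]: (((1 OR 1) XOR NOT 0) OR ((0 XOR 0) OR (1 AND 0))) -> 0
  row 4 [00100]: (((0 OR 0) XOR NOT 0) OR ((0 XOR 0) OR (0 AND 0))) -> 1
  row 5 [00101]: (((0 OR 0) XOR NOT 0) OR ((0 XOR 0) OR (0 AND 0))) -> 1
  row 6 [00110]: (((1 OR 1) XOR NOT 0) OR ((0 XOR 0) OR (1 AND 0))) -> 0
  row 7 [00111]: (((1 OR 1) XOR NOT 0) OR ((0 XOR 0) OR (1 AND 0))) -> 0
  row 8 [01000]: (((0 OR 0) XOR NOT 1) OR ((1 XOR 1) OR (0 AND 0))) -> 0
  row 9 [01001]: (((0 OR 0) XOR NOT 1) OR ((1 XOR 1) OR (0 AND 0))) -> 0
  row 10 [01010]: (((1 OR 1) XOR NOT 1) OR ((1 XOR 1) OR (1 AND 0))) -> 1
  row 11 [01011]: (((1 OR 1) XOR NOT 1) OR ((1 XOR 1) OR (1 AND 0))) -> 1
  row 12 [01100]: (((0 OR 0) XOR NOT 1) OR ((1 XOR 1) OR (0 AND 0))) -> 0
  row 13 [01101]: (((0 OR 0) XOR NOT 1) OR ((1 XOR 1) OR (0 AND 0))) -> 0
  row 14 [01110]: (((1 OR 1) XOR NOT 1) OR ((1 XOR 1) OR (1 AND 0))) -> 1
  row 15 [01111]: (((1 OR 1) XOR NOT 1) OR ((1 XOR 1) OR (1 AND 0))) -> 1
  row 16 [10000]: (((0 OR 0) XOR NOT 0) OR ((0 XOR 0) OR (0 AND 1))) -> 1
  row 17 [10001]: (((0 OR 0) XOR NOT 0) OR ((0 XOR 0) OR (0 AND 1))) -> 1
  row 18 [10010]: (((1 OR 1) XOR NOT 0) OR ((0 XOR 0) OR (1 AND 1))) -> 1
  row 19 [10011]: (((1 OR 1) XOR NOT 0) OR ((0 XOR 0) OR (1 AND 1))) -> 1
  row 20 [10100]: (((0 OR 0) XOR NOT 0) OR ((0 XOR 0) OR (0 AND 1))) -> 1
  row 21 [10101]: (((0 OR 0) XOR NOT 0) OR ((0 XOR 0) OR (0 AND 1))) -> 1
  row 22 [10110]: (((1 OR 1) XOR NOT 0) OR ((0 XOR 0) OR (1 AND 1))) -> 1
  row 23 [10111]: (((1 OR 1) XOR NOT 0) OR ((0 XOR 0) OR (1 AND 1))) -> 1
  row 24 [11000]: (((0 OR 0) XOR NOT 1) OR ((1 XOR 1) OR (0 AND 1))) -> 0
  row 25 [11001]: (((0 OR 0) XOR NOT 1) OR ((1 XOR 1) OR (0 AND 1))) -> 0
  row 26 [11010]: (((1 OR 1) XOR NOT 1) OR ((1 XOR 1) OR (1 AND 1))) -> 1
  row 27 [11011]: (((1 OR 1) XOR NOT 1) OR ((1 XOR 1) OR (1 AND 1))) -> 1
  row 28 [11100]: (((0 OR 0) XOR NOT 1) OR ((1 XOR 1) OR (0 AND 1))) -> 0
  row 29 [11101]: (((0 OR 0) XOR NOT 1) OR ((1 XOR 1) OR (0 AND 1))) -> 0
  row 30 [11110]: (((1 OR 1) XOR NOT 1) OR ((1 XOR 1) OR (1 AND 1))) -> 1
  row 31 [11111]: (((1 OR 1) XOR NOT 1) OR ((1 XOR 1) OR (1 AND 1))) -> 1
Full result column, 4 rows per line (a,b,c fixed per line; d,e runs 00..11 left to right):
  rows 0-3 [a,b,c=000]: 1100  = hex C
  rows 4-7 [a,b,c=001]: 1100  = hex C
  rows 8-11 [a,b,c=010]: 0011  = hex 3
  rows 12-15 [a,b,c=011]: 0011  = hex 3
  rows 16-19 [a,b,c=100]: 1111  = hex F
  rows 20-23 [a,b,c=101]: 1111  = hex F
  rows 24-27 [a,b,c=110]: 0011  = hex 3
  rows 28-31 [a,b,c=111]: 0011  = hex 3
Output column (row 0 .. row 31) = 11001100001100111111111100110011
Output column grouped in 4s = 1100 1100 0011 0011 1111 1111 0011 0011 = 0xCC33FF33
Convert to decimal digit by digit (value = value*16 + digit):
  C -> 12
  12*16 + 12 (C) = 204
  204*16 + 3 = 3267
  3267*16 + 3 = 52275
  52275*16 + 15 (F) = 836415
  836415*16 + 15 (F) = 13382655
  13382655*16 + 3 = 214122483
  214122483*16 + 3 = 3425959731
Decimal = 3425959731

3425959731
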